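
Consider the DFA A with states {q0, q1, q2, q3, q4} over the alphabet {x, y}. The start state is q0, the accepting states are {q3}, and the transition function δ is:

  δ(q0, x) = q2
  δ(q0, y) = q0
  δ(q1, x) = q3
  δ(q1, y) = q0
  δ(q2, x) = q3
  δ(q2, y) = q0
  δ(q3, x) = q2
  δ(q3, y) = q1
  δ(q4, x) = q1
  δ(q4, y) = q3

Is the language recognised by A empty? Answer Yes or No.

The string xx is accepted: the run q0 → q2 → q3 ends in the accepting state q3.
Since at least one string is accepted, L(A) is not empty.

No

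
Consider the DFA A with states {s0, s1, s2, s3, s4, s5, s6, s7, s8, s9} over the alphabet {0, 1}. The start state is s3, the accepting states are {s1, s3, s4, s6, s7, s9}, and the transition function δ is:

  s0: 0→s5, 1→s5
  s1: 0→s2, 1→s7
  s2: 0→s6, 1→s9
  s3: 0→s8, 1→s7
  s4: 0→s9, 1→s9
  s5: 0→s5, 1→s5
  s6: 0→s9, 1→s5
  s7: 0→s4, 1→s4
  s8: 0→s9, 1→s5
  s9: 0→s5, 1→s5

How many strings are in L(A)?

The useful subgraph on states {s3, s4, s7, s8, s9} is acyclic, so L(A) is finite; the longest accepting path visits 4 useful states, giving maximum string length 3.
Counting accepting paths from s3 by length: 1 of length 0, 1 of length 1, 3 of length 2, 4 of length 3. Total 9.

9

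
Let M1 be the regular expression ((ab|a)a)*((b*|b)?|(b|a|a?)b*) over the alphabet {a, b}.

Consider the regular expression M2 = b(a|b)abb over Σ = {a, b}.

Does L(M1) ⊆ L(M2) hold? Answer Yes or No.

No

The empty string ε is in L(M1) but not in L(M2).
So L(M1) ⊄ L(M2).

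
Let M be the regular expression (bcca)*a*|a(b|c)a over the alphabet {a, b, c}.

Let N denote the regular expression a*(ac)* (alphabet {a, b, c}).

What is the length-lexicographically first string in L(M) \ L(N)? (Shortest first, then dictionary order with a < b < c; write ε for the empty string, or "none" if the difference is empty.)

aba

The string aba is accepted by M but not by N.
No shorter string lies in the difference, and aba is the lexicographically first length-3 string in L(M) \ L(N).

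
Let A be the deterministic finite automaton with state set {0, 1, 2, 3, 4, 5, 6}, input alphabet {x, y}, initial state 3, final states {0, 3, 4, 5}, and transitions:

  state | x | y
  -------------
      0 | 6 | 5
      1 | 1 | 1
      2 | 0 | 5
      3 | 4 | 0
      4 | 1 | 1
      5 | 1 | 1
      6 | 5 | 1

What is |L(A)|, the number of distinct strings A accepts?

The useful subgraph on states {0, 3, 4, 5, 6} is acyclic, so L(A) is finite; the longest accepting path visits 4 useful states, giving maximum string length 3.
Counting accepting paths from 3 by length: 1 of length 0, 2 of length 1, 1 of length 2, 1 of length 3. Total 5.

5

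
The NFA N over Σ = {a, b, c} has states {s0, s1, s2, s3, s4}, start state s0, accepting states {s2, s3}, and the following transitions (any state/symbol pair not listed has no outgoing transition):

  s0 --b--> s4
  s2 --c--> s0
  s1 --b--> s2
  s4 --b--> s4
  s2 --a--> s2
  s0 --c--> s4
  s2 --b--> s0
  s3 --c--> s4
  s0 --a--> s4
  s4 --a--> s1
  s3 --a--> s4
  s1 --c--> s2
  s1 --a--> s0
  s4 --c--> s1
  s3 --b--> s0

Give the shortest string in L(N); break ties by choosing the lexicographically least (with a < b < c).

aab

A breadth-first search from s0 reaches an accepting state first via the path s0 → s4 → s1 → s2 on input aab.
No string of length < 3 is accepted (BFS exhausts all shorter strings without reaching an accepting state), and aab is the lexicographically least accepting string of length 3.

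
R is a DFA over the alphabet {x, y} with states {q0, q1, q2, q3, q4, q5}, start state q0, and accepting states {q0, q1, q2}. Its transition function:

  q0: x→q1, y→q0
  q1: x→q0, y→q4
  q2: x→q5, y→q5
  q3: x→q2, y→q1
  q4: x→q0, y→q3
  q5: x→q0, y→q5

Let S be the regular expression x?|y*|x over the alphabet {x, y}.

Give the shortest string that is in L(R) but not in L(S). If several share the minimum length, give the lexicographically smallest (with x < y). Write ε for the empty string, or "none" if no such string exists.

The string xx is accepted by R but not by S.
No shorter string lies in the difference, and xx is the lexicographically first length-2 string in L(R) \ L(S).

xx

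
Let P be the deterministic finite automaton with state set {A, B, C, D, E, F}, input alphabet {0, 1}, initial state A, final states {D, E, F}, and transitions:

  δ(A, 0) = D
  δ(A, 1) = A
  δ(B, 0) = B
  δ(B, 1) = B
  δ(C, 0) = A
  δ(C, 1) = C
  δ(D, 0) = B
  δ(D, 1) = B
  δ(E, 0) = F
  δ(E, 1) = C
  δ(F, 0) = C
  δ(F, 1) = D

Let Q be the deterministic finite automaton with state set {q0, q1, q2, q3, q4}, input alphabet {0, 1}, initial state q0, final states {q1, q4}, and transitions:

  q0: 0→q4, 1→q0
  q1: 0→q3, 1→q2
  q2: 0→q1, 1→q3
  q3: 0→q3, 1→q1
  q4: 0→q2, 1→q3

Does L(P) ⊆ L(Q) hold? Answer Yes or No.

Exploring the product automaton P × Q from the start pair (A, q0), following both machines on each input symbol, reaches 5 state pairs: (A, q0), (D, q4), (B, q2), (B, q3), (B, q1).
P accepts in {D, E, F} and Q accepts in {q1, q4}. The reachable pairs whose P-component is accepting are (D, q4); in each of them the Q-component is accepting too, so the product for L(P) \ L(Q) (P-component accepting, Q-component rejecting) has no reachable accepting pair and the difference is empty.
Hence every string in L(P) is also in L(Q).

Yes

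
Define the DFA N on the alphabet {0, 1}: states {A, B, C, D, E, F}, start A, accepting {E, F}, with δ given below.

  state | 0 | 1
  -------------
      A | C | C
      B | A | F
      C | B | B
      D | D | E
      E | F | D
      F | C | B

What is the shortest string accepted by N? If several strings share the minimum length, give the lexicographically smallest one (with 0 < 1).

001

A breadth-first search from A reaches an accepting state first via the path A → C → B → F on input 001.
No string of length < 3 is accepted (BFS exhausts all shorter strings without reaching an accepting state), and 001 is the lexicographically least accepting string of length 3.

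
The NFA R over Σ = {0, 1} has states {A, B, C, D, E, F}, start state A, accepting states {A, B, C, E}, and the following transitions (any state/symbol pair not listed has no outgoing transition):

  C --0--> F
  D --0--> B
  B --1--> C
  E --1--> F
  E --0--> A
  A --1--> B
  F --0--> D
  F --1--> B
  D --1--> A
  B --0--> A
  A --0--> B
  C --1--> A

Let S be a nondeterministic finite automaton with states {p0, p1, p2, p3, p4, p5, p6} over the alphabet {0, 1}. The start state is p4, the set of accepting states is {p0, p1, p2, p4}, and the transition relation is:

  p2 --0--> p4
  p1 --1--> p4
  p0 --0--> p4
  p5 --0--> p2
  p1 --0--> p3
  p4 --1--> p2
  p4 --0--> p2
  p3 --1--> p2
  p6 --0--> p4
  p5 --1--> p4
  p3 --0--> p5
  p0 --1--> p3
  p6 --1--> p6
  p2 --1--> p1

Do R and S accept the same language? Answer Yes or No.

Exploring the product automaton R × S from the start pair (A, p4), following both machines on each input symbol, reaches 5 state pairs: (A, p4), (B, p2), (C, p1), (F, p3), (D, p5).
R accepts in {A, B, C, E} and S accepts in {p0, p1, p2, p4}. In every reachable pair the two components are either both accepting — (A, p4), (B, p2), (C, p1) — or both non-accepting, so no string is accepted by exactly one of the machines: L(R) \ L(S) and L(S) \ L(R) are both empty.
Hence every string is accepted by R iff it is accepted by S, and the two languages coincide.

Yes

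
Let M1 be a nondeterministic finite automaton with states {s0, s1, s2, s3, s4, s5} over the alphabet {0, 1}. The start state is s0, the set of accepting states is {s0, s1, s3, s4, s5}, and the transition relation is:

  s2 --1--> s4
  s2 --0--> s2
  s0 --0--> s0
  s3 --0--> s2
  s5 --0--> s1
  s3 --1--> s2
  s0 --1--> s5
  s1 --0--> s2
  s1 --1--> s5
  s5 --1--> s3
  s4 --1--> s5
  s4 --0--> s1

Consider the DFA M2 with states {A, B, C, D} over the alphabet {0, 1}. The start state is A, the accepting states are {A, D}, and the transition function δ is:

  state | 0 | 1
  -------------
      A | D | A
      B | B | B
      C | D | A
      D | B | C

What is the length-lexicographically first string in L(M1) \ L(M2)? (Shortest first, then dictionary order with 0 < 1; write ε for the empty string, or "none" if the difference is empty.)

00

The string 00 is accepted by M1 but not by M2.
No shorter string lies in the difference, and 00 is the lexicographically first length-2 string in L(M1) \ L(M2).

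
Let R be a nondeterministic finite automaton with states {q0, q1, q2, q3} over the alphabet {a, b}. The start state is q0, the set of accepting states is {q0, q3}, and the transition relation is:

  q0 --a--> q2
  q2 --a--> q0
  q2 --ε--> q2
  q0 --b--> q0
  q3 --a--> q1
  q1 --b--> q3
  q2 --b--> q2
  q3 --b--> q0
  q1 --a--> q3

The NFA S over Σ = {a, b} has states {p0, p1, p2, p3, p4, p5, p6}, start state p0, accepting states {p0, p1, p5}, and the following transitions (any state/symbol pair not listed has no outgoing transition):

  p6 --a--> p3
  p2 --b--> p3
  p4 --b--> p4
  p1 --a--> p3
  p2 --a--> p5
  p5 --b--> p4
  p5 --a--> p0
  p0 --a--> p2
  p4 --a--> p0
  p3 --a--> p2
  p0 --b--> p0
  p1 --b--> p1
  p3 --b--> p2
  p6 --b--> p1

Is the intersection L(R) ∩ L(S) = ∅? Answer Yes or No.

No

The empty string ε is accepted by both R and S.
Hence L(R) ∩ L(S) ≠ ∅.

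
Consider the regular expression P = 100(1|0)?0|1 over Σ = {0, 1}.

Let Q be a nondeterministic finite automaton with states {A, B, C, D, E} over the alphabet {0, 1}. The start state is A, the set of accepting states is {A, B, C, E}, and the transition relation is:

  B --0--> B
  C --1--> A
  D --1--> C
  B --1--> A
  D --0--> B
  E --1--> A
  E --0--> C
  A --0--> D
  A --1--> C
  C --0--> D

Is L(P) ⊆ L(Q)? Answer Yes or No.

No

The string 10010 is in L(P) but not in L(Q).
So L(P) ⊄ L(Q).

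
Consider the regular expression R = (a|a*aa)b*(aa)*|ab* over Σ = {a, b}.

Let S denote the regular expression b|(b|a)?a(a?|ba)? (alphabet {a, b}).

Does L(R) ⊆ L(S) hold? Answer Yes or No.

The string ab is in L(R) but not in L(S).
So L(R) ⊄ L(S).

No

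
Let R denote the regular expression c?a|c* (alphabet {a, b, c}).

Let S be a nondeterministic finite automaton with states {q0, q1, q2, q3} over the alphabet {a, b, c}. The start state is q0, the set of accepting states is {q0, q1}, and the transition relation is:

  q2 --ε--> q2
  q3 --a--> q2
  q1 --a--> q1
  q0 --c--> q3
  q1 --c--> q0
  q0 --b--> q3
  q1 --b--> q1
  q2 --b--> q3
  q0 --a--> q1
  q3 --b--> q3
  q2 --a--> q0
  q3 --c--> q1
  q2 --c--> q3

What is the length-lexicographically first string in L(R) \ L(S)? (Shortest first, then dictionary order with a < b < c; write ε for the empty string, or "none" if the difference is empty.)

c

The string c is accepted by R but not by S.
No shorter string lies in the difference, and c is the lexicographically first length-1 string in L(R) \ L(S).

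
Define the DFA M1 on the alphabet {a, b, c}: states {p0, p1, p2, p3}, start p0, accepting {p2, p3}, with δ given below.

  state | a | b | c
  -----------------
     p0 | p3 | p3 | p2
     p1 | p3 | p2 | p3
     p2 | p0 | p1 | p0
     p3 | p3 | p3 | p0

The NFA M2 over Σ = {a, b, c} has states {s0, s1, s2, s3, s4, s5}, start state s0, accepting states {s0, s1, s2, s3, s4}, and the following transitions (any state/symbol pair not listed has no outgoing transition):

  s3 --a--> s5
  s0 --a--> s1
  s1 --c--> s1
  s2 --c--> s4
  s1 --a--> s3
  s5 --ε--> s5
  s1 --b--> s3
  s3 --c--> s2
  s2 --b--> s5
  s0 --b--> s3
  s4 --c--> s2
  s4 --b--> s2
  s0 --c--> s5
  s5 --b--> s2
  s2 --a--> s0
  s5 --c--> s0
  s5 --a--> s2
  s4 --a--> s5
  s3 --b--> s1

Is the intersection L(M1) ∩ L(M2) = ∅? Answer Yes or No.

No

The string a is accepted by both M1 and M2.
Hence L(M1) ∩ L(M2) ≠ ∅.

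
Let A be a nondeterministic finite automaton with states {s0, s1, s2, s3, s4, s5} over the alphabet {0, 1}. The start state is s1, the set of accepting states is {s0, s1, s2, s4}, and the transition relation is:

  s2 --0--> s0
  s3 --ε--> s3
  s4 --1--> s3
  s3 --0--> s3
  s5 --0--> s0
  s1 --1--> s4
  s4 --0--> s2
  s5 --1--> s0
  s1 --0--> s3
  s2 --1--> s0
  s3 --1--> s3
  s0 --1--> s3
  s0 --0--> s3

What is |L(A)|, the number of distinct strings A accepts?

5

The useful subgraph on states {s0, s1, s2, s4} is acyclic, so L(A) is finite; the longest accepting path visits 4 useful states, giving maximum string length 3.
Counting accepting paths from s1 by length: 1 of length 0, 1 of length 1, 1 of length 2, 2 of length 3. Total 5.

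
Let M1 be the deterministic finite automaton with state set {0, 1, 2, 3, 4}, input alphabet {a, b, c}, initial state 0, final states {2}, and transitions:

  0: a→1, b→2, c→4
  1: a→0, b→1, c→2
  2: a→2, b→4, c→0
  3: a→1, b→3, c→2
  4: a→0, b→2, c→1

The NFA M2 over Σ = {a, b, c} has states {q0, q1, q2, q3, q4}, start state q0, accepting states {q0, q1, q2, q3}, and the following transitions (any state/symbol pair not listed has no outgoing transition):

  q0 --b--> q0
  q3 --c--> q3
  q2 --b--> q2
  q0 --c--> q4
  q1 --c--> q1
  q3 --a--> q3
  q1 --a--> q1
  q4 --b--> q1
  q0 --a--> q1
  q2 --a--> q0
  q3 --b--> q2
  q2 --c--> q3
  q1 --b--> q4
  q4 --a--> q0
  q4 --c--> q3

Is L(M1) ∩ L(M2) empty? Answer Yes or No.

No

The string b is accepted by both M1 and M2.
Hence L(M1) ∩ L(M2) ≠ ∅.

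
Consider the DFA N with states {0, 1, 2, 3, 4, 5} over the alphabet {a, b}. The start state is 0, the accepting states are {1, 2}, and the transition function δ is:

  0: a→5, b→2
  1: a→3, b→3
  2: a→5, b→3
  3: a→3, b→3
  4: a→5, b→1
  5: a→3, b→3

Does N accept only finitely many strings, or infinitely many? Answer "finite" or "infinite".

finite

The useful states (reachable from 0 and able to reach an accepting state) are {0, 2}.
Restricted to these states the transition graph has no cycle, so every accepting path has bounded length and L is finite.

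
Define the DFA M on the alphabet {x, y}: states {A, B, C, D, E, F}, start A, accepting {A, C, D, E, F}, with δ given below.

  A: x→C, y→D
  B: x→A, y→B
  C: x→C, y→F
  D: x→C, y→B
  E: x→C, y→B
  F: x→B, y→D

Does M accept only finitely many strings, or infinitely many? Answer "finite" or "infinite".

infinite

State C is reachable from the start and can reach an accepting state, and it lies on the cycle C → C.
Traversing that cycle any number of times yields accepted strings of unbounded length, so the language is infinite.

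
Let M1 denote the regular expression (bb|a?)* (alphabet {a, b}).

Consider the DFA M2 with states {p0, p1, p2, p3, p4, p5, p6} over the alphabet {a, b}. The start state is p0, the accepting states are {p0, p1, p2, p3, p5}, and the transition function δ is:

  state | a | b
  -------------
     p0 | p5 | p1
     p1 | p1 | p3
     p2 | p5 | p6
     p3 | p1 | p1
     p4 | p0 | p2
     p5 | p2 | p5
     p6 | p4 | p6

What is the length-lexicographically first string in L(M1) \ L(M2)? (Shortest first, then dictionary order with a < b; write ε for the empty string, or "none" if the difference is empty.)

aabb

The string aabb is accepted by M1 but not by M2.
No shorter string lies in the difference, and aabb is the lexicographically first length-4 string in L(M1) \ L(M2).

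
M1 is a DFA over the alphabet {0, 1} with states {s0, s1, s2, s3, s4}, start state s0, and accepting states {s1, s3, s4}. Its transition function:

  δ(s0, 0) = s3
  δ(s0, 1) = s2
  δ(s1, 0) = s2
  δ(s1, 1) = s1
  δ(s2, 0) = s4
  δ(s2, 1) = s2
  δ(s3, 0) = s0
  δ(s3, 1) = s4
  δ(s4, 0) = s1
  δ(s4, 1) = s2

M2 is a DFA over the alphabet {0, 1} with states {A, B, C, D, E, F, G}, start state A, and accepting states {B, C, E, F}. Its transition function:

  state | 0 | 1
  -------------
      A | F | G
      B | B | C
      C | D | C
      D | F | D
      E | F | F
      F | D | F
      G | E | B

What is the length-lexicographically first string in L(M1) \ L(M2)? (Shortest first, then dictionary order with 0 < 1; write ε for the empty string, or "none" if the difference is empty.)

010

The string 010 is accepted by M1 but not by M2.
No shorter string lies in the difference, and 010 is the lexicographically first length-3 string in L(M1) \ L(M2).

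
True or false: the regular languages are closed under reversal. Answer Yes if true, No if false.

Yes

Reverse every transition of an NFA for L, make the old start state the unique accepting state, and add a fresh start state with ε-moves to the old accepting states; this NFA accepts Lᴿ.
So the regular languages are closed under reversal.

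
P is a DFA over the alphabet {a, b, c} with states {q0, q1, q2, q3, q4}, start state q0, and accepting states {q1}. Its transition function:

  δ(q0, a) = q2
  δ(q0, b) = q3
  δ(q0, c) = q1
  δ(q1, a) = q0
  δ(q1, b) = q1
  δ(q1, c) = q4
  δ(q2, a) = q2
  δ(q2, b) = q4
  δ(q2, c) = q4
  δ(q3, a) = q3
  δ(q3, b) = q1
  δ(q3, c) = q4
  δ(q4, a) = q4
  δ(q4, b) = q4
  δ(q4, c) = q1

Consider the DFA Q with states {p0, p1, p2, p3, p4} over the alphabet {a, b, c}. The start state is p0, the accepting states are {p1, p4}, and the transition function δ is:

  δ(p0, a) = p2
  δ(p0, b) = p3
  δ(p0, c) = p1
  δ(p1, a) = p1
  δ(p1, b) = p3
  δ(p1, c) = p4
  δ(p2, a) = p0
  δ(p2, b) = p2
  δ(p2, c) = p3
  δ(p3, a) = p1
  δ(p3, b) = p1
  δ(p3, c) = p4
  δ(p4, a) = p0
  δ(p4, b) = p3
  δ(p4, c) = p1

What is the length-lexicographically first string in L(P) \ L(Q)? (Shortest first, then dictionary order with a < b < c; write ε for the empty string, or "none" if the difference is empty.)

cb

The string cb is accepted by P but not by Q.
No shorter string lies in the difference, and cb is the lexicographically first length-2 string in L(P) \ L(Q).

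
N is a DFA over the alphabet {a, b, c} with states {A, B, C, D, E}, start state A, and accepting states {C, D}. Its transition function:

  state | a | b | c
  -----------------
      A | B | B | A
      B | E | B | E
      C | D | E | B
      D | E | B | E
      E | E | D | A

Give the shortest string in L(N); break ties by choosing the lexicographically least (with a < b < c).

aab

A breadth-first search from A reaches an accepting state first via the path A → B → E → D on input aab.
No string of length < 3 is accepted (BFS exhausts all shorter strings without reaching an accepting state), and aab is the lexicographically least accepting string of length 3.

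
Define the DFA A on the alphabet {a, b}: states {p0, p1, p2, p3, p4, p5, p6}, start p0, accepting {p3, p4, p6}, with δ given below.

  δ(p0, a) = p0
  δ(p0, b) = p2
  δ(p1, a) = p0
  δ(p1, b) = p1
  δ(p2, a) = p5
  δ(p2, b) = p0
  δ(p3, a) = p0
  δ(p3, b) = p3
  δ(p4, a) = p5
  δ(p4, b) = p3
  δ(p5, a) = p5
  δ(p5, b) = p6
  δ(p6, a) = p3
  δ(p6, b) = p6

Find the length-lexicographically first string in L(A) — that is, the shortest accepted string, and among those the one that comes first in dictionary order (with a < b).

bab

A breadth-first search from p0 reaches an accepting state first via the path p0 → p2 → p5 → p6 on input bab.
No string of length < 3 is accepted (BFS exhausts all shorter strings without reaching an accepting state), and bab is the lexicographically least accepting string of length 3.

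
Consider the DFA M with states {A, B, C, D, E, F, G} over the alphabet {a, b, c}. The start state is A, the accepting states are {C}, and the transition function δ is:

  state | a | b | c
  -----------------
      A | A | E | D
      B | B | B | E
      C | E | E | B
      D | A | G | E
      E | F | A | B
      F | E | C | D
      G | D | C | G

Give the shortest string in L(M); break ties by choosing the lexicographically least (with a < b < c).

A breadth-first search from A reaches an accepting state first via the path A → E → F → C on input bab.
No string of length < 3 is accepted (BFS exhausts all shorter strings without reaching an accepting state), and bab is the lexicographically least accepting string of length 3.

bab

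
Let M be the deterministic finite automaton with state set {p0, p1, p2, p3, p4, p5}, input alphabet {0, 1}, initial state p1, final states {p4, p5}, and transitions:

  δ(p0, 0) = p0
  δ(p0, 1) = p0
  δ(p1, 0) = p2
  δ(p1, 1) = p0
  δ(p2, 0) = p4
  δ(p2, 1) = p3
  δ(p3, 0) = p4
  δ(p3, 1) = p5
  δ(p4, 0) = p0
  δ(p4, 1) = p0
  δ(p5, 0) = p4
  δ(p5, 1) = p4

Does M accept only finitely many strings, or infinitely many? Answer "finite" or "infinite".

The useful states (reachable from p1 and able to reach an accepting state) are {p1, p2, p3, p4, p5}.
Restricted to these states the transition graph has no cycle, so every accepting path has bounded length and L is finite.

finite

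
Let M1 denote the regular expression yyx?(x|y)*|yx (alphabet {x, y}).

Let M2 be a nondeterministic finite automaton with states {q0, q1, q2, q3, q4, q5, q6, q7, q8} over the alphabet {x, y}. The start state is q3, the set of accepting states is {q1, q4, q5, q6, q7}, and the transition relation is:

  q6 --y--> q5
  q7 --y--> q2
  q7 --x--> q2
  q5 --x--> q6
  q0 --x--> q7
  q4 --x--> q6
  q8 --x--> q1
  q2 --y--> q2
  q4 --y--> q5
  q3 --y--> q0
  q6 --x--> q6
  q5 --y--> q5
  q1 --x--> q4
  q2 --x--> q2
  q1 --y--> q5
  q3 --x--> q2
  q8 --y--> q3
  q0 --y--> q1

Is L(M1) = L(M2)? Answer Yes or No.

Yes

Converting the expression M1 to a DFA (subset construction, then merging equivalent states) gives the minimal DFA with states {r0, r1, r2, r3, r4}, start state r0, accepting states {r3, r4} and transitions r0: x→r1, y→r2; r1: x→r1, y→r1; r2: x→r3, y→r4; r3: x→r1, y→r1; r4: x→r4, y→r4.
Exploring the product automaton M1 × M2 from the start pair (r0, q3), following both machines on each input symbol, reaches 8 state pairs: (r0, q3), (r1, q2), (r2, q0), (r3, q7), (r4, q1), (r4, q4), (r4, q5), (r4, q6).
M1 accepts in {r3, r4} and M2 accepts in {q1, q4, q5, q6, q7}. In every reachable pair the two components are either both accepting — (r3, q7), (r4, q1), (r4, q4), (r4, q5), (r4, q6) — or both non-accepting, so no string is accepted by exactly one of the machines: L(M1) \ L(M2) and L(M2) \ L(M1) are both empty.
Hence every string is accepted by M1 iff it is accepted by M2, and the two languages coincide.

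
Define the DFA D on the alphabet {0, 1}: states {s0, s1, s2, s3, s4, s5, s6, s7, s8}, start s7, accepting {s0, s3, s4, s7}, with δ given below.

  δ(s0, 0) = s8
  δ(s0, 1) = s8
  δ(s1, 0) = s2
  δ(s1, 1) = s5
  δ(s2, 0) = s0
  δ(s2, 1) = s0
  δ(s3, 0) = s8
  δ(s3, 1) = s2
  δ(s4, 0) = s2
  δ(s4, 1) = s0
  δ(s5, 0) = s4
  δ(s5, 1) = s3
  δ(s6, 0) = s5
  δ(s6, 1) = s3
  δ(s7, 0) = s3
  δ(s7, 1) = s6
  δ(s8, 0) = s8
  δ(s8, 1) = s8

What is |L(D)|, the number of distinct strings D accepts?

The useful subgraph on states {s0, s2, s3, s4, s5, s6, s7} is acyclic, so L(D) is finite; the longest accepting path visits 6 useful states, giving maximum string length 5.
Counting accepting paths from s7 by length: 1 of length 0, 1 of length 1, 1 of length 2, 4 of length 3, 3 of length 4, 4 of length 5. Total 14.

14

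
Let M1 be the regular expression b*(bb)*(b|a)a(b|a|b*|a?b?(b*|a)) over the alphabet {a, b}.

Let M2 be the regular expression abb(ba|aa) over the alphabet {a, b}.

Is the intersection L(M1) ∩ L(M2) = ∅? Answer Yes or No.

Converting the expression M1 to a DFA (subset construction, then merging equivalent states) gives the minimal DFA with states {r0, r1, r2, r3, r4, r5, r6, r7, r8, r9}, start state r0, accepting states {r3, r5, r6, r7, r8, r9} and transitions r0: a→r1, b→r2; r1: a→r3, b→r4; r2: a→r5, b→r2; r3: a→r6, b→r7; r4: a→r4, b→r4; r5: a→r3, b→r7; r6: a→r8, b→r7; r7: a→r8, b→r9; r8: a→r4, b→r4; r9: a→r4, b→r9.
Converting the expression M2 to a DFA (subset construction, then merging equivalent states) gives the minimal DFA with states {t0, t1, t2, t3, t4, t5, t6}, start state t0, accepting states {t6} and transitions t0: a→t1, b→t2; t1: a→t2, b→t3; t2: a→t2, b→t2; t3: a→t2, b→t4; t4: a→t5, b→t5; t5: a→t6, b→t2; t6: a→t2, b→t2.
Exploring the product automaton M1 × M2 from the start pair (r0, t0), following both machines on each input symbol, reaches 14 state pairs: (r0, t0), (r1, t1), (r2, t2), (r3, t2), (r4, t3), (r5, t2), (r6, t2), (r7, t2), (r4, t2), (r4, t4), (r8, t2), (r9, t2), (r4, t5), (r4, t6).
M1 accepts in {r3, r5, r6, r7, r8, r9} and M2 accepts in {t6}; no reachable pair has both components accepting, so no string drives both machines to acceptance simultaneously and L(M1) ∩ L(M2) = ∅.
So no string is accepted by both, and the intersection is empty.

Yes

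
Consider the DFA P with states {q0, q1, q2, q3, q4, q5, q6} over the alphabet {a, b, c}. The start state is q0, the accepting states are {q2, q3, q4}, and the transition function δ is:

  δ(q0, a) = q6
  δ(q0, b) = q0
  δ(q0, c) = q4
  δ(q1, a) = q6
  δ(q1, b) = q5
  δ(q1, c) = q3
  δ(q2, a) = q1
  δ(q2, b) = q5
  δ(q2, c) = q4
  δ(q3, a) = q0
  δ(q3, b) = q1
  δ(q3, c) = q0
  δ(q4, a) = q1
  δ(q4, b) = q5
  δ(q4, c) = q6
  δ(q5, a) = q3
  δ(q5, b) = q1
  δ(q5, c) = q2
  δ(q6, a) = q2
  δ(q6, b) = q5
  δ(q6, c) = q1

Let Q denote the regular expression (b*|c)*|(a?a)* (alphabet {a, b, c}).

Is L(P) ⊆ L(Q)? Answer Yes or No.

The string aac is in L(P) but not in L(Q).
So L(P) ⊄ L(Q).

No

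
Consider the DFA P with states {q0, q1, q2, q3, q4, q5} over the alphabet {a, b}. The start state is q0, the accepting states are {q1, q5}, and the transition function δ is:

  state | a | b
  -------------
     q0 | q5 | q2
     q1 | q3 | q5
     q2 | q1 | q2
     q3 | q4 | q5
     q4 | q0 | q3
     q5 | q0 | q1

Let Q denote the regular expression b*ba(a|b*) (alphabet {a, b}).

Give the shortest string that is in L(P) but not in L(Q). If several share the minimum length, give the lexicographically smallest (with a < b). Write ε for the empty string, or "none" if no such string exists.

The string a is accepted by P but not by Q.
No shorter string lies in the difference, and a is the lexicographically first length-1 string in L(P) \ L(Q).

a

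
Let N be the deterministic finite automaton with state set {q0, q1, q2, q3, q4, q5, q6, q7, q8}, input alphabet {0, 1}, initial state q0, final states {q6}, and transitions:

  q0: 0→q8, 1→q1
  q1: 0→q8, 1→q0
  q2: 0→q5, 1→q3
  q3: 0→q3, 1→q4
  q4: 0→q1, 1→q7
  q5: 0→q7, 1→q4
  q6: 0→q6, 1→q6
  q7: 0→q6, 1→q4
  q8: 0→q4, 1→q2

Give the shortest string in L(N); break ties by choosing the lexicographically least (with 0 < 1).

0010

A breadth-first search from q0 reaches an accepting state first via the path q0 → q8 → q4 → q7 → q6 on input 0010.
No string of length < 4 is accepted (BFS exhausts all shorter strings without reaching an accepting state), and 0010 is the lexicographically least accepting string of length 4.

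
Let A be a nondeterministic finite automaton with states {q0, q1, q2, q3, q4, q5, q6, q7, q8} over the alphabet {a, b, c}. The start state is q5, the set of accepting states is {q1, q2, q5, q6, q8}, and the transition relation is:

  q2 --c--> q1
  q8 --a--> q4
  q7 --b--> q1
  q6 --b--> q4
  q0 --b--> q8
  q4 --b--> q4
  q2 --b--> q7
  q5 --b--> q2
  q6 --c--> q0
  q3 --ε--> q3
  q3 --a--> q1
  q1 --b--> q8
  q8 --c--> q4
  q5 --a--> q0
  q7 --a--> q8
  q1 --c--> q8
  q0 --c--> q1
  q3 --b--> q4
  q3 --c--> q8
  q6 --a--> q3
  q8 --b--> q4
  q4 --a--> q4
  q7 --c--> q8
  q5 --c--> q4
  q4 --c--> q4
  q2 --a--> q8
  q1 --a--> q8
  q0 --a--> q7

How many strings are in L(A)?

24

The useful subgraph on states {q0, q1, q2, q5, q7, q8} is acyclic, so L(A) is finite; the longest accepting path visits 5 useful states, giving maximum string length 4.
Counting accepting paths from q5 by length: 1 of length 0, 1 of length 1, 4 of length 2, 12 of length 3, 6 of length 4. Total 24.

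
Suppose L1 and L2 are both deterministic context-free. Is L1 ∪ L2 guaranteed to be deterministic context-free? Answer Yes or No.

{aⁿbⁿ : n≥0} and {aⁿb²ⁿ : n≥0} are each accepted by a deterministic PDA (push the a's; pop one per b, respectively one per two b's), but their union U is not. Suppose a DPDA M accepted U. Being deterministic, M has a single run on aⁿb²ⁿ, and since aⁿbⁿ ∈ U that run passes through an accepting configuration right after consuming the prefix aⁿbⁿ and then goes on to accept again after n more b's. Build an ordinary (nondeterministic) PDA M′ that simulates M on a's and b's and, at any moment when M is in an accepting state, may switch to a second mode in which it reads only c's, feeding each c to M as a b; M′ accepts when M does. Then M′ accepts aⁱbʲcᵏ (k≥1) exactly when both aⁱbʲ ∈ U and aⁱbʲ⁺ᵏ ∈ U, and checking the four cases (i=j or j=2i, combined with j+k=i or j+k=2i) leaves only i=j=k: so L(M′) ∩ a*b*c⁺ = {aⁿbⁿcⁿ : n≥1} would be context-free, which it is not (pumping lemma) — contradiction. (The union is an unambiguous CFL; it is determinism, not unambiguity, that fails.)

No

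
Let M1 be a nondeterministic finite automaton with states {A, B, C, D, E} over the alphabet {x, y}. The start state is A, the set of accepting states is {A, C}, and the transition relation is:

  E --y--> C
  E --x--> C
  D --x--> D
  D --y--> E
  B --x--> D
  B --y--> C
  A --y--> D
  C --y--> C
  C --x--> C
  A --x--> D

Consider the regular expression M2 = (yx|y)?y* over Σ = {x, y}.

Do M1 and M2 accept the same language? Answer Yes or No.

The string xyx is accepted by M1 but rejected by M2.
So L(M1) ≠ L(M2).

No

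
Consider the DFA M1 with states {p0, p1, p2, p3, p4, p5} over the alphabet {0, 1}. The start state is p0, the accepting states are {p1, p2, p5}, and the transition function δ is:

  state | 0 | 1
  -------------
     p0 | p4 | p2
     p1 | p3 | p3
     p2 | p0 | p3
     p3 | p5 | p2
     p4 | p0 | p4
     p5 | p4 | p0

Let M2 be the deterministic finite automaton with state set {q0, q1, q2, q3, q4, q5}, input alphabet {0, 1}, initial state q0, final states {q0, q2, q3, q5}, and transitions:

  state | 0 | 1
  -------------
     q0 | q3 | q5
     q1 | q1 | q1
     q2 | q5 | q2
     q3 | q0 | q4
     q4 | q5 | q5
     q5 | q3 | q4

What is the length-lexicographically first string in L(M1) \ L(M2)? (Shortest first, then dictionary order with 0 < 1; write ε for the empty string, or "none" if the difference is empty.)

The string 101 is accepted by M1 but not by M2.
No shorter string lies in the difference, and 101 is the lexicographically first length-3 string in L(M1) \ L(M2).

101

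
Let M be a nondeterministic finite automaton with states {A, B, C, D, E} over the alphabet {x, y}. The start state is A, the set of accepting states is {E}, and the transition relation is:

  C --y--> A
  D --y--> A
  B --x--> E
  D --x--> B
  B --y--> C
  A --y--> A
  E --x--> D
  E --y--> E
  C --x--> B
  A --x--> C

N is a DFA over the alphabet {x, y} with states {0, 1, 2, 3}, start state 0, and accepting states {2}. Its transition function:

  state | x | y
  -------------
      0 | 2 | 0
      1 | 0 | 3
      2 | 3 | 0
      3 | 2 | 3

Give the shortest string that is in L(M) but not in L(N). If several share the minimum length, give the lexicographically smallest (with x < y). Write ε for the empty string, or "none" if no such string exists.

The string xxxy is accepted by M but not by N.
No shorter string lies in the difference, and xxxy is the lexicographically first length-4 string in L(M) \ L(N).

xxxy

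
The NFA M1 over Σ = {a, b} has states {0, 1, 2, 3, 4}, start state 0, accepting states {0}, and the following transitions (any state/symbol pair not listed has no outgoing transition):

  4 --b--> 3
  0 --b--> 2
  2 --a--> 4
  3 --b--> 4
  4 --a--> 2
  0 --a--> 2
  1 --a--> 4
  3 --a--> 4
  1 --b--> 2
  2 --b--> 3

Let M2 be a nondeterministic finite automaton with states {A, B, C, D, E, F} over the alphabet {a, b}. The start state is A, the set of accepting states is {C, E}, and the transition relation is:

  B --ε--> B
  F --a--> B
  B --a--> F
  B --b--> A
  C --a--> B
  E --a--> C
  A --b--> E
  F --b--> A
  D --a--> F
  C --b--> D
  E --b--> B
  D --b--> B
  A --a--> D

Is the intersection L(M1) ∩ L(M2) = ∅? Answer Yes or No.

Yes

Exploring the product automaton M1 × M2 from the start pair (0, A), following both machines on each input symbol, reaches 16 state pairs: (0, A), (2, D), (2, E), (4, F), (3, B), (4, C), (2, B), (3, A), (4, A), (3, D), (4, D), (4, E), (3, E), (4, B), (2, F), (2, C).
M1 accepts in {0} and M2 accepts in {C, E}; no reachable pair has both components accepting, so no string drives both machines to acceptance simultaneously and L(M1) ∩ L(M2) = ∅.
So no string is accepted by both, and the intersection is empty.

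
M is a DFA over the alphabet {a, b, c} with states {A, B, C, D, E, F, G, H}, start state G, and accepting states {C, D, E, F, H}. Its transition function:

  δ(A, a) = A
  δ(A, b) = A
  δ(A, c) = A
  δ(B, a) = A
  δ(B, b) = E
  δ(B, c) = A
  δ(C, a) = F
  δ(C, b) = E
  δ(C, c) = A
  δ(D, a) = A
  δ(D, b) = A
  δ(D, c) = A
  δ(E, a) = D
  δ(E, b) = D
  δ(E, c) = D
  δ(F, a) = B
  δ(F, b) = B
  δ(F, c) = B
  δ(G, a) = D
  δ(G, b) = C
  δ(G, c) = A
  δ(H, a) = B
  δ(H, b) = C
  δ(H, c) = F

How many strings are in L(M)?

The useful subgraph on states {B, C, D, E, F, G} is acyclic, so L(M) is finite; the longest accepting path visits 6 useful states, giving maximum string length 5.
Counting accepting paths from G by length: 2 of length 1, 2 of length 2, 3 of length 3, 3 of length 4, 9 of length 5. Total 19.

19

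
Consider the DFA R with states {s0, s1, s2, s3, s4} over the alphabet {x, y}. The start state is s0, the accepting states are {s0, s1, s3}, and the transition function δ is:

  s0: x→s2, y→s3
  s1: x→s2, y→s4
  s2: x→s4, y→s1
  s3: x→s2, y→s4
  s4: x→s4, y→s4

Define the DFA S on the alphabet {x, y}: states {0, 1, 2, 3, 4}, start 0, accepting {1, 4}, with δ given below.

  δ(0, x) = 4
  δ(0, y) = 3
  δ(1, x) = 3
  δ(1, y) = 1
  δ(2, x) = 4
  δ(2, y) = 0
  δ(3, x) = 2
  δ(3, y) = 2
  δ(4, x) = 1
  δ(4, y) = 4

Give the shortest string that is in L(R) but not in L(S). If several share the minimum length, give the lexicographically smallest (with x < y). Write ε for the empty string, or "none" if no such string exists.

The empty string ε is accepted by R but not by S.
Since ε is the unique shortest string, it is the required witness.

ε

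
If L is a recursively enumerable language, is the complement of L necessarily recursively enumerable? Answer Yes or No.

No

If both L and its complement were r.e., running the two recognisers in parallel would decide L, so L would be recursive; but there are r.e. languages that are not recursive (e.g. the halting problem), and their complements are therefore not r.e.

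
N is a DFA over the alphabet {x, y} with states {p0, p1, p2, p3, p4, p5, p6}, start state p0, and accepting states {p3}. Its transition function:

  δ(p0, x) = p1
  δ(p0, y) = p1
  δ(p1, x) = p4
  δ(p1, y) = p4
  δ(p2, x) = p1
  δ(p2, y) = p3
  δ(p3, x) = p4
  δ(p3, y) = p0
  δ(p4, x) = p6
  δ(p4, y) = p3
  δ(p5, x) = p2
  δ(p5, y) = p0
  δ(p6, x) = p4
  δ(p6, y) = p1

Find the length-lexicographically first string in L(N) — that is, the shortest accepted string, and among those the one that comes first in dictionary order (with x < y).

xxy

A breadth-first search from p0 reaches an accepting state first via the path p0 → p1 → p4 → p3 on input xxy.
No string of length < 3 is accepted (BFS exhausts all shorter strings without reaching an accepting state), and xxy is the lexicographically least accepting string of length 3.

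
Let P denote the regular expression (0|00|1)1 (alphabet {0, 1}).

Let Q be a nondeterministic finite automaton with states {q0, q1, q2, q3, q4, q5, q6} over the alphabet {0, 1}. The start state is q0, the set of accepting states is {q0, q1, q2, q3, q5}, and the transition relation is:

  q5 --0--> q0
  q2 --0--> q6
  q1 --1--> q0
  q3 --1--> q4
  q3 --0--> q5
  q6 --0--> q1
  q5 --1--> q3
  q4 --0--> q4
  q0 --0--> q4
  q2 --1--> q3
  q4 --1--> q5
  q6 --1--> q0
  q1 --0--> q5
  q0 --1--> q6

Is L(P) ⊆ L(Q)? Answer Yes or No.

Converting the expression P to a DFA (subset construction, then merging equivalent states) gives the minimal DFA with states {p0, p1, p2, p3, p4}, start state p0, accepting states {p3} and transitions p0: 0→p1, 1→p2; p1: 0→p2, 1→p3; p2: 0→p4, 1→p3; p3: 0→p4, 1→p4; p4: 0→p4, 1→p4.
Exploring the product automaton P × Q from the start pair (p0, q0), following both machines on each input symbol, reaches 12 state pairs: (p0, q0), (p1, q4), (p2, q6), (p2, q4), (p3, q5), (p4, q1), (p3, q0), (p4, q4), (p4, q0), (p4, q3), (p4, q5), (p4, q6).
P accepts in {p3} and Q accepts in {q0, q1, q2, q3, q5}. The reachable pairs whose P-component is accepting are (p3, q5), (p3, q0); in each of them the Q-component is accepting too, so the product for L(P) \ L(Q) (P-component accepting, Q-component rejecting) has no reachable accepting pair and the difference is empty.
Hence every string in L(P) is also in L(Q).

Yes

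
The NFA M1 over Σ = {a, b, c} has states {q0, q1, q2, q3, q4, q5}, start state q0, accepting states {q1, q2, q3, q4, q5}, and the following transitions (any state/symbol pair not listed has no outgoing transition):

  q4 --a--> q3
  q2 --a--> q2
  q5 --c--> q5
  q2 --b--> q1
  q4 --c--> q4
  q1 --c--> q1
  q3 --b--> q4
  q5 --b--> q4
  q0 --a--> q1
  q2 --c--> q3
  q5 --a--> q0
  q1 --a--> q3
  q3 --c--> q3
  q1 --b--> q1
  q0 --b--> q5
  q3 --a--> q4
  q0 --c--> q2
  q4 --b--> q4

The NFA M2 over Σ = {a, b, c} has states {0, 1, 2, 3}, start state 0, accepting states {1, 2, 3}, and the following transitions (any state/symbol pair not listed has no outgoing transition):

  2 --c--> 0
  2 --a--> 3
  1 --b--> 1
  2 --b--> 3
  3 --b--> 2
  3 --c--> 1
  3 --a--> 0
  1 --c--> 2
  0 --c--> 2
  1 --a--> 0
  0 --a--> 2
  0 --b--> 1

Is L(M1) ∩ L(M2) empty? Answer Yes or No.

The string a is accepted by both M1 and M2.
Hence L(M1) ∩ L(M2) ≠ ∅.

No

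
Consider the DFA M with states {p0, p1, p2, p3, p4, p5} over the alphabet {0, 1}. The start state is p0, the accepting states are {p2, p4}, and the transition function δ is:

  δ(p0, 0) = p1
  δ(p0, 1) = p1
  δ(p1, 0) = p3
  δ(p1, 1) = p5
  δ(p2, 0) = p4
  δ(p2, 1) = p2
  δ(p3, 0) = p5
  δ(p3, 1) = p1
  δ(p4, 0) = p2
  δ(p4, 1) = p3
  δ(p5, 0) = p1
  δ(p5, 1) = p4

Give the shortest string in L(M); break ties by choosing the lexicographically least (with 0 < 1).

011

A breadth-first search from p0 reaches an accepting state first via the path p0 → p1 → p5 → p4 on input 011.
No string of length < 3 is accepted (BFS exhausts all shorter strings without reaching an accepting state), and 011 is the lexicographically least accepting string of length 3.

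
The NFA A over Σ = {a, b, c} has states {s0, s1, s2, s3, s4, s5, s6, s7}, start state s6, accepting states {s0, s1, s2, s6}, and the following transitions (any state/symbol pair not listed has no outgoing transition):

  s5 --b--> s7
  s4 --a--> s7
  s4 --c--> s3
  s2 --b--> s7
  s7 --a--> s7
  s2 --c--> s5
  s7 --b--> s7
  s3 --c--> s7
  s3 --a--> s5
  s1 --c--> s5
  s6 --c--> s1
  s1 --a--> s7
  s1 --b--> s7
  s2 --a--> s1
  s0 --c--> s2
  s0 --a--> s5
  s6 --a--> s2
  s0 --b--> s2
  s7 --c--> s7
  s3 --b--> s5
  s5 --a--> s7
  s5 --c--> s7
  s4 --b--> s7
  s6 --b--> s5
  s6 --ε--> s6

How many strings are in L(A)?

4

The useful subgraph on states {s1, s2, s6} is acyclic, so L(A) is finite; the longest accepting path visits 3 useful states, giving maximum string length 2.
Counting accepting paths from s6 by length: 1 of length 0, 2 of length 1, 1 of length 2. Total 4.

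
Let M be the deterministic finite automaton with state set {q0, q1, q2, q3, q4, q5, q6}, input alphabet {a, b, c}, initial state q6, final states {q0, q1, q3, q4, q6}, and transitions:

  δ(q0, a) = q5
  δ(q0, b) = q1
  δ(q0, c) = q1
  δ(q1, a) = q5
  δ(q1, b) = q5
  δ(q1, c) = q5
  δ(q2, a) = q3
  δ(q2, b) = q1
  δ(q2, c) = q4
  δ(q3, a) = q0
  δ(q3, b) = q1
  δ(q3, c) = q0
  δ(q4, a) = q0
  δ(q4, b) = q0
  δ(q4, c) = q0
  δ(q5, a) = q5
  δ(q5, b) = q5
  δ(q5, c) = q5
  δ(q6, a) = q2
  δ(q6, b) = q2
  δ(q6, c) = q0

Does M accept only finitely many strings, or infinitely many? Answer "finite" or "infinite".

finite

The useful states (reachable from q6 and able to reach an accepting state) are {q0, q1, q2, q3, q4, q6}.
Restricted to these states the transition graph has no cycle, so every accepting path has bounded length and L is finite.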